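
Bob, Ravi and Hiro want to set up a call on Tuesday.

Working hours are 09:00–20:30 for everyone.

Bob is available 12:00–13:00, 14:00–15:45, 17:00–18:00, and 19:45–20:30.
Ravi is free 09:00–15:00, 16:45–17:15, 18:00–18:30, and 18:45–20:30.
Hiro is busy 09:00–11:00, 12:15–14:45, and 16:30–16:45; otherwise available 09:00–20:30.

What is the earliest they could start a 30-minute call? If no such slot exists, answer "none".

Hiro free within 09:00–20:30: 11:00–12:15, 14:45–16:30, 16:45–20:30.
Bob ∩ Ravi: 12:00–13:00, 14:00–15:00, 17:00–17:15, 19:45–20:30.
Bob ∩ Ravi ∩ Hiro: 12:00–12:15, 14:45–15:00, 17:00–17:15, 19:45–20:30.
Windows ≥ 30 min: 19:45–20:30.
Earliest such window starts at 19:45.

19:45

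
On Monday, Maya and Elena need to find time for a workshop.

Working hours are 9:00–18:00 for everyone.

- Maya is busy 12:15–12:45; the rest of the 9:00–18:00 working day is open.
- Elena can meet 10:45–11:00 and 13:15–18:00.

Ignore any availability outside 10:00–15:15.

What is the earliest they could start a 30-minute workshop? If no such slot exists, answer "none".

Maya free within 09:00–18:00: 09:00–12:15, 12:45–18:00.
Maya ∩ Elena: 10:45–11:00, 13:15–18:00.
Restricted to 10:00–15:15: 10:45–11:00, 13:15–15:15.
Windows ≥ 30 min: 13:15–15:15.
Earliest such window starts at 13:15.

13:15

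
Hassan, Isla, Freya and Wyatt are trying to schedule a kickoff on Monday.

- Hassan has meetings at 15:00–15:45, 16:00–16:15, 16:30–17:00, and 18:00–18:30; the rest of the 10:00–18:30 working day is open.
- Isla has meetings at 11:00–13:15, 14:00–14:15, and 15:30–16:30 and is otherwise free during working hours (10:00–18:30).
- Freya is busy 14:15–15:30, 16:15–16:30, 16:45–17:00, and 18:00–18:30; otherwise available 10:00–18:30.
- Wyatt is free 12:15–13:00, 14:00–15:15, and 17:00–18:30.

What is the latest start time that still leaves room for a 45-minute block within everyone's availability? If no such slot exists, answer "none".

17:15

Hassan free within 10:00–18:30: 10:00–15:00, 15:45–16:00, 16:15–16:30, 17:00–18:00.
Isla free within 10:00–18:30: 10:00–11:00, 13:15–14:00, 14:15–15:30, 16:30–18:30.
Freya free within 10:00–18:30: 10:00–14:15, 15:30–16:15, 16:30–16:45, 17:00–18:00.
Hassan ∩ Isla: 10:00–11:00, 13:15–14:00, 14:15–15:00, 17:00–18:00.
Hassan ∩ Isla ∩ Freya: 10:00–11:00, 13:15–14:00, 17:00–18:00.
Hassan ∩ Isla ∩ Freya ∩ Wyatt: 17:00–18:00.
Windows ≥ 45 min: 17:00–18:00.
Latest start in the last window 17:00–18:00 is 18:00 − 45 min = 17:15.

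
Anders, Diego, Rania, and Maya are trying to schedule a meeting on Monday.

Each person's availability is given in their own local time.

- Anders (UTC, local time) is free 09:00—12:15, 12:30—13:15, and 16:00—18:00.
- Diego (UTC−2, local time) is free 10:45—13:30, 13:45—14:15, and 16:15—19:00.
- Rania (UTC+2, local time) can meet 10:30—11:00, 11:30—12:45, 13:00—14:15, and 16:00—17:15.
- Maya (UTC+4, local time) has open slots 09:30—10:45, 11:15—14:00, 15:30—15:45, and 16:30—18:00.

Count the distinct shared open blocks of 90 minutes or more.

Anders → UTC: 09:00–12:15, 12:30–13:15, 16:00–18:00.
Diego → UTC: 12:45–15:30, 15:45–16:15, 18:15–21:00.
Rania → UTC: 08:30–09:00, 09:30–10:45, 11:00–12:15, 14:00–15:15.
Maya → UTC: 05:30–06:45, 07:15–10:00, 11:30–11:45, 12:30–14:00.
Anders ∩ Diego: 12:45–13:15, 16:00–16:15.
Anders ∩ Diego ∩ Rania: (none).
Anders ∩ Diego ∩ Rania ∩ Maya: (none).
Windows ≥ 90 min: (none).
That's 0 windows.

0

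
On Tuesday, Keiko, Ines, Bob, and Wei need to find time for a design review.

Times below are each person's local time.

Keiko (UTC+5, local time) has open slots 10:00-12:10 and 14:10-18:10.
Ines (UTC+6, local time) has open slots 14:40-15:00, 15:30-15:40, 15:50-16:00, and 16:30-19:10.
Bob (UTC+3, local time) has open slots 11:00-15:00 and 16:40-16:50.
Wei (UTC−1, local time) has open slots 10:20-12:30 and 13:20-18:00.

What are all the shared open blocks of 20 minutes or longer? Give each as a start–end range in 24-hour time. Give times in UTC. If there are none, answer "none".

Keiko → UTC: 05:00–07:10, 09:10–13:10.
Ines → UTC: 08:40–09:00, 09:30–09:40, 09:50–10:00, 10:30–13:10.
Bob → UTC: 08:00–12:00, 13:40–13:50.
Wei → UTC: 11:20–13:30, 14:20–19:00.
Keiko ∩ Ines: 09:30–09:40, 09:50–10:00, 10:30–13:10.
Keiko ∩ Ines ∩ Bob: 09:30–09:40, 09:50–10:00, 10:30–12:00.
Keiko ∩ Ines ∩ Bob ∩ Wei: 11:20–12:00.
Windows ≥ 20 min: 11:20–12:00.

11:20–12:00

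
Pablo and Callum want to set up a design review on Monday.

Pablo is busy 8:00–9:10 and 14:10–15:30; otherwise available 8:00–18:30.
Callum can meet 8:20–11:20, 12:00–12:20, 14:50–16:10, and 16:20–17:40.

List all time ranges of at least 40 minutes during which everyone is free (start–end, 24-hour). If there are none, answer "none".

Pablo free within 08:00–18:30: 09:10–14:10, 15:30–18:30.
Pablo ∩ Callum: 09:10–11:20, 12:00–12:20, 15:30–16:10, 16:20–17:40.
Windows ≥ 40 min: 09:10–11:20, 15:30–16:10, 16:20–17:40.

09:10–11:20, 15:30–16:10, 16:20–17:40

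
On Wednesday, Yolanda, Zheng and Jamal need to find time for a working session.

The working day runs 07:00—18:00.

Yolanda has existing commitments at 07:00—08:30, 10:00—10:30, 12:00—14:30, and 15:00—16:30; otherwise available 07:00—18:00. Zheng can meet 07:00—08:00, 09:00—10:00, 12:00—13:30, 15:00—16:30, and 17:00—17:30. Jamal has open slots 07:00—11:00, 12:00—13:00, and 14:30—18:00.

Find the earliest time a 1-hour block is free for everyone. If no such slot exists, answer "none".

Yolanda free within 07:00–18:00: 08:30–10:00, 10:30–12:00, 14:30–15:00, 16:30–18:00.
Yolanda ∩ Zheng: 09:00–10:00, 17:00–17:30.
Yolanda ∩ Zheng ∩ Jamal: 09:00–10:00, 17:00–17:30.
Windows ≥ 60 min: 09:00–10:00.
Earliest such window starts at 09:00.

09:00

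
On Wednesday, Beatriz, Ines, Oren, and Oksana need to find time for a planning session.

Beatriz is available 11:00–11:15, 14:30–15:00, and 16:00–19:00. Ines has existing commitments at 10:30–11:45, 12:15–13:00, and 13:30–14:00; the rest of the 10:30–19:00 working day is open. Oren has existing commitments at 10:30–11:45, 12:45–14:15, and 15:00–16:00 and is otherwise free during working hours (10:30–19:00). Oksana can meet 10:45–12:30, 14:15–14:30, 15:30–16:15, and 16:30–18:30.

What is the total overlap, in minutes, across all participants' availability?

135 minutes

Ines free within 10:30–19:00: 11:45–12:15, 13:00–13:30, 14:00–19:00.
Oren free within 10:30–19:00: 11:45–12:45, 14:15–15:00, 16:00–19:00.
Beatriz ∩ Ines: 14:30–15:00, 16:00–19:00.
Beatriz ∩ Ines ∩ Oren: 14:30–15:00, 16:00–19:00.
Beatriz ∩ Ines ∩ Oren ∩ Oksana: 16:00–16:15, 16:30–18:30.
Total common minutes: 15 + 120 = 135.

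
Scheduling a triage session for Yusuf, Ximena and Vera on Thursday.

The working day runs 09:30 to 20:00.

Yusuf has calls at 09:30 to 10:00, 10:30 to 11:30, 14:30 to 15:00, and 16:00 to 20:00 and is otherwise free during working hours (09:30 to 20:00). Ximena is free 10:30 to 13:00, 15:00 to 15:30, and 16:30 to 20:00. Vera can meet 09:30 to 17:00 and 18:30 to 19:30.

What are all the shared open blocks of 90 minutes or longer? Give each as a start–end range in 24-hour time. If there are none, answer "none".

11:30–13:00

Yusuf free within 09:30–20:00: 10:00–10:30, 11:30–14:30, 15:00–16:00.
Yusuf ∩ Ximena: 11:30–13:00, 15:00–15:30.
Yusuf ∩ Ximena ∩ Vera: 11:30–13:00, 15:00–15:30.
Windows ≥ 90 min: 11:30–13:00.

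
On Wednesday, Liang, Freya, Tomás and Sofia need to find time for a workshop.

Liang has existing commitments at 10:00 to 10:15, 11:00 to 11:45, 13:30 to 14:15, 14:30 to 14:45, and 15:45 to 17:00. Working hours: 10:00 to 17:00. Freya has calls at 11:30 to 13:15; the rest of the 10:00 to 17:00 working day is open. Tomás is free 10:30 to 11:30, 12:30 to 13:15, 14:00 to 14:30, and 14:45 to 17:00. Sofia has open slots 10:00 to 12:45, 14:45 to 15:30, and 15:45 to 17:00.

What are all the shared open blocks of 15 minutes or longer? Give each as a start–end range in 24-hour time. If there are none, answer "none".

Liang free within 10:00–17:00: 10:15–11:00, 11:45–13:30, 14:15–14:30, 14:45–15:45.
Freya free within 10:00–17:00: 10:00–11:30, 13:15–17:00.
Liang ∩ Freya: 10:15–11:00, 13:15–13:30, 14:15–14:30, 14:45–15:45.
Liang ∩ Freya ∩ Tomás: 10:30–11:00, 14:15–14:30, 14:45–15:45.
Liang ∩ Freya ∩ Tomás ∩ Sofia: 10:30–11:00, 14:45–15:30.
Windows ≥ 15 min: 10:30–11:00, 14:45–15:30.

10:30–11:00, 14:45–15:30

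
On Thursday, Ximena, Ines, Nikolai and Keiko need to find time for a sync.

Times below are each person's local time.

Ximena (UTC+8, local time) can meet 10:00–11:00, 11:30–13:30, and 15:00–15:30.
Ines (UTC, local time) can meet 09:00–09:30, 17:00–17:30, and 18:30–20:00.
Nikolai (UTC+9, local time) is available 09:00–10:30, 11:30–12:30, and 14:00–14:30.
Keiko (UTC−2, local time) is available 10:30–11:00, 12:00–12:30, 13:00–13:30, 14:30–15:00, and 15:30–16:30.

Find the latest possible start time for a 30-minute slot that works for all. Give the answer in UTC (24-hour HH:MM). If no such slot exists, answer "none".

Ximena → UTC: 02:00–03:00, 03:30–05:30, 07:00–07:30.
Ines → UTC: 09:00–09:30, 17:00–17:30, 18:30–20:00.
Nikolai → UTC: 00:00–01:30, 02:30–03:30, 05:00–05:30.
Keiko → UTC: 12:30–13:00, 14:00–14:30, 15:00–15:30, 16:30–17:00, 17:30–18:30.
Ximena ∩ Ines: (none).
Ximena ∩ Ines ∩ Nikolai: (none).
Ximena ∩ Ines ∩ Nikolai ∩ Keiko: (none).
Windows ≥ 30 min: (none).

none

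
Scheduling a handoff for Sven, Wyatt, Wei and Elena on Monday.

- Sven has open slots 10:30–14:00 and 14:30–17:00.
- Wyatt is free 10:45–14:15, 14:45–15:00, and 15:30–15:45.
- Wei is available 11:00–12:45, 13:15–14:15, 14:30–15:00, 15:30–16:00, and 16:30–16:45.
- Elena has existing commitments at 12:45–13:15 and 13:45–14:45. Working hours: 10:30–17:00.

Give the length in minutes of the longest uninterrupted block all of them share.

Elena free within 10:30–17:00: 10:30–12:45, 13:15–13:45, 14:45–17:00.
Sven ∩ Wyatt: 10:45–14:00, 14:45–15:00, 15:30–15:45.
Sven ∩ Wyatt ∩ Wei: 11:00–12:45, 13:15–14:00, 14:45–15:00, 15:30–15:45.
Sven ∩ Wyatt ∩ Wei ∩ Elena: 11:00–12:45, 13:15–13:45, 14:45–15:00, 15:30–15:45.
Common window lengths: 105, 30, 15, 15 min; longest is 105.

105 minutes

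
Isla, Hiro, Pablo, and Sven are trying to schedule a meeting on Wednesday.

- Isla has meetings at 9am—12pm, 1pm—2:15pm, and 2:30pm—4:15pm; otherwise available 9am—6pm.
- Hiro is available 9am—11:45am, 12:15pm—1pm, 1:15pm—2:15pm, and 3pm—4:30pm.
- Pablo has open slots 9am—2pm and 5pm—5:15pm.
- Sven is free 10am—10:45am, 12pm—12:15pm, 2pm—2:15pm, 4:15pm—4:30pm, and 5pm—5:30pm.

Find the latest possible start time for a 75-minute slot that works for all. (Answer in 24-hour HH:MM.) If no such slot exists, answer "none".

none

Isla free within 09:00–18:00: 12:00–13:00, 14:15–14:30, 16:15–18:00.
Isla ∩ Hiro: 12:15–13:00, 16:15–16:30.
Isla ∩ Hiro ∩ Pablo: 12:15–13:00.
Isla ∩ Hiro ∩ Pablo ∩ Sven: (none).
Windows ≥ 75 min: (none).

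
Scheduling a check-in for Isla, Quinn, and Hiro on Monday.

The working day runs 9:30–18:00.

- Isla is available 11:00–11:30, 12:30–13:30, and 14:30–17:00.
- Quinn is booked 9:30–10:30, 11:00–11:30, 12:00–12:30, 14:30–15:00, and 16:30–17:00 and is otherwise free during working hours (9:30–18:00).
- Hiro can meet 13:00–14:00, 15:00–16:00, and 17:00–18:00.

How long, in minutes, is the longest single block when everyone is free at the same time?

Quinn free within 09:30–18:00: 10:30–11:00, 11:30–12:00, 12:30–14:30, 15:00–16:30, 17:00–18:00.
Isla ∩ Quinn: 12:30–13:30, 15:00–16:30.
Isla ∩ Quinn ∩ Hiro: 13:00–13:30, 15:00–16:00.
Common window lengths: 30, 60 min; longest is 60.

60 minutes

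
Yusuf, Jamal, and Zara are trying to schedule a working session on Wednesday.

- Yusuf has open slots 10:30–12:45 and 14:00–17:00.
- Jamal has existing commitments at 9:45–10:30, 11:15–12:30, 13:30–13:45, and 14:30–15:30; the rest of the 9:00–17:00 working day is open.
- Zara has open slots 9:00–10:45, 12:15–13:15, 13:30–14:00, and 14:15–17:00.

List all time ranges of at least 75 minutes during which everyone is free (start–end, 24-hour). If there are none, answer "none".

15:30–17:00

Jamal free within 09:00–17:00: 09:00–09:45, 10:30–11:15, 12:30–13:30, 13:45–14:30, 15:30–17:00.
Yusuf ∩ Jamal: 10:30–11:15, 12:30–12:45, 14:00–14:30, 15:30–17:00.
Yusuf ∩ Jamal ∩ Zara: 10:30–10:45, 12:30–12:45, 14:15–14:30, 15:30–17:00.
Windows ≥ 75 min: 15:30–17:00.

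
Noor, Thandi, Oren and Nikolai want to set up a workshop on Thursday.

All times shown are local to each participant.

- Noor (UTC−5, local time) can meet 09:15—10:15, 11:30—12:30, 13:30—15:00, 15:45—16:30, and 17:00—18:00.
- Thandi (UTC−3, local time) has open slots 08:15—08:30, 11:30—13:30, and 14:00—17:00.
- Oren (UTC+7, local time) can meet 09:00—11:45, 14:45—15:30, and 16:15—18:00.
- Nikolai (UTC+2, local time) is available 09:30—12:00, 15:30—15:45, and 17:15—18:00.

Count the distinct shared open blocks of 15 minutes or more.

0

Noor → UTC: 14:15–15:15, 16:30–17:30, 18:30–20:00, 20:45–21:30, 22:00–23:00.
Thandi → UTC: 11:15–11:30, 14:30–16:30, 17:00–20:00.
Oren → UTC: 02:00–04:45, 07:45–08:30, 09:15–11:00.
Nikolai → UTC: 07:30–10:00, 13:30–13:45, 15:15–16:00.
Noor ∩ Thandi: 14:30–15:15, 17:00–17:30, 18:30–20:00.
Noor ∩ Thandi ∩ Oren: (none).
Noor ∩ Thandi ∩ Oren ∩ Nikolai: (none).
Windows ≥ 15 min: (none).
That's 0 windows.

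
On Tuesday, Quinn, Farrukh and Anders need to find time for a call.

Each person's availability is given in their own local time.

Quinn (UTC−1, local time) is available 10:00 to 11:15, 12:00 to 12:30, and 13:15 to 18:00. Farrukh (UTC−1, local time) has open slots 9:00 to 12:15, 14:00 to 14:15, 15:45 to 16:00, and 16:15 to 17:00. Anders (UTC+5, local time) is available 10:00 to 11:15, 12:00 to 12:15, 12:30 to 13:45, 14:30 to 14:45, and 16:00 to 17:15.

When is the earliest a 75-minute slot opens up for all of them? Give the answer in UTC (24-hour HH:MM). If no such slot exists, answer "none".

Quinn → UTC: 11:00–12:15, 13:00–13:30, 14:15–19:00.
Farrukh → UTC: 10:00–13:15, 15:00–15:15, 16:45–17:00, 17:15–18:00.
Anders → UTC: 05:00–06:15, 07:00–07:15, 07:30–08:45, 09:30–09:45, 11:00–12:15.
Quinn ∩ Farrukh: 11:00–12:15, 13:00–13:15, 15:00–15:15, 16:45–17:00, 17:15–18:00.
Quinn ∩ Farrukh ∩ Anders: 11:00–12:15.
Windows ≥ 75 min: 11:00–12:15.
Earliest such window starts at 11:00.

11:00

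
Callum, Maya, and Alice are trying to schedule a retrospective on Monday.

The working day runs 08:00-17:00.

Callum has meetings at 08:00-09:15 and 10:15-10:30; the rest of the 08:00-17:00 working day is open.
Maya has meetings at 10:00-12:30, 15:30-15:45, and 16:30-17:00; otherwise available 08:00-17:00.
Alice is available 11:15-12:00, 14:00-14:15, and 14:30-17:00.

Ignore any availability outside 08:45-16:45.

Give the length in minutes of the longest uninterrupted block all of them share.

60 minutes

Callum free within 08:00–17:00: 09:15–10:15, 10:30–17:00.
Maya free within 08:00–17:00: 08:00–10:00, 12:30–15:30, 15:45–16:30.
Callum ∩ Maya: 09:15–10:00, 12:30–15:30, 15:45–16:30.
Callum ∩ Maya ∩ Alice: 14:00–14:15, 14:30–15:30, 15:45–16:30.
Restricted to 08:45–16:45: 14:00–14:15, 14:30–15:30, 15:45–16:30.
Common window lengths: 15, 60, 45 min; longest is 60.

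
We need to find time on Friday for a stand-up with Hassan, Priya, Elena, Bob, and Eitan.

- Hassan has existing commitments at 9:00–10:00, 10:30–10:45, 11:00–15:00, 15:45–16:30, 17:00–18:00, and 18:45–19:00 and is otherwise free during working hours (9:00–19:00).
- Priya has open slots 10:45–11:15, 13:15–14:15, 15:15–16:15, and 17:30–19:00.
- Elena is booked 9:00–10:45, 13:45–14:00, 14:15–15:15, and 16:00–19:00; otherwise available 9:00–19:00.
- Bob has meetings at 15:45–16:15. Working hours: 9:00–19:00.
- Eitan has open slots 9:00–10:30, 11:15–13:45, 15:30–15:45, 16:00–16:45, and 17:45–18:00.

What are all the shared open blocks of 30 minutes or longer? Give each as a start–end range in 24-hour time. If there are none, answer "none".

Hassan free within 09:00–19:00: 10:00–10:30, 10:45–11:00, 15:00–15:45, 16:30–17:00, 18:00–18:45.
Elena free within 09:00–19:00: 10:45–13:45, 14:00–14:15, 15:15–16:00.
Bob free within 09:00–19:00: 09:00–15:45, 16:15–19:00.
Hassan ∩ Priya: 10:45–11:00, 15:15–15:45, 18:00–18:45.
Hassan ∩ Priya ∩ Elena: 10:45–11:00, 15:15–15:45.
Hassan ∩ Priya ∩ Elena ∩ Bob: 10:45–11:00, 15:15–15:45.
Hassan ∩ Priya ∩ Elena ∩ Bob ∩ Eitan: 15:30–15:45.
Windows ≥ 30 min: (none).

none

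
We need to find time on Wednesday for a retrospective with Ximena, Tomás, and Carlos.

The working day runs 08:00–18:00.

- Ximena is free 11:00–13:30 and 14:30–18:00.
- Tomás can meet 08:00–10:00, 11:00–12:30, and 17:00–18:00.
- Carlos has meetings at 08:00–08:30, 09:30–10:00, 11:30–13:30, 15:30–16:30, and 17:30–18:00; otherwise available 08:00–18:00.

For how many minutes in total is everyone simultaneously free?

60 minutes

Carlos free within 08:00–18:00: 08:30–09:30, 10:00–11:30, 13:30–15:30, 16:30–17:30.
Ximena ∩ Tomás: 11:00–12:30, 17:00–18:00.
Ximena ∩ Tomás ∩ Carlos: 11:00–11:30, 17:00–17:30.
Total common minutes: 30 + 30 = 60.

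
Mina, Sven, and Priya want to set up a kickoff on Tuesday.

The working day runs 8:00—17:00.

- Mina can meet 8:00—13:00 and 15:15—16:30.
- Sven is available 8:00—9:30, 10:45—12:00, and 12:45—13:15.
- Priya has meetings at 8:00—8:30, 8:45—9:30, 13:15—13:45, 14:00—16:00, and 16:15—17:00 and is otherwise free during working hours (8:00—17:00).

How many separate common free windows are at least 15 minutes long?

Priya free within 08:00–17:00: 08:30–08:45, 09:30–13:15, 13:45–14:00, 16:00–16:15.
Mina ∩ Sven: 08:00–09:30, 10:45–12:00, 12:45–13:00.
Mina ∩ Sven ∩ Priya: 08:30–08:45, 10:45–12:00, 12:45–13:00.
Windows ≥ 15 min: 08:30–08:45, 10:45–12:00, 12:45–13:00.
That's 3 windows.

3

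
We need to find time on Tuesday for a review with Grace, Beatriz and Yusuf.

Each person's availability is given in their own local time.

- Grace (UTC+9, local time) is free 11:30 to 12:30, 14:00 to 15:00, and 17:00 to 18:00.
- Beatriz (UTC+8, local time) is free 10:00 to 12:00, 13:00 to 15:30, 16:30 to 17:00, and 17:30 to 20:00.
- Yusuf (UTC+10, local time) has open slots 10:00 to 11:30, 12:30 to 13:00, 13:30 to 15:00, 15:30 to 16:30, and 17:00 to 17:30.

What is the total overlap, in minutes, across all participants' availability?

Grace → UTC: 02:30–03:30, 05:00–06:00, 08:00–09:00.
Beatriz → UTC: 02:00–04:00, 05:00–07:30, 08:30–09:00, 09:30–12:00.
Yusuf → UTC: 00:00–01:30, 02:30–03:00, 03:30–05:00, 05:30–06:30, 07:00–07:30.
Grace ∩ Beatriz: 02:30–03:30, 05:00–06:00, 08:30–09:00.
Grace ∩ Beatriz ∩ Yusuf: 02:30–03:00, 05:30–06:00.
Total common minutes: 30 + 30 = 60.

60 minutes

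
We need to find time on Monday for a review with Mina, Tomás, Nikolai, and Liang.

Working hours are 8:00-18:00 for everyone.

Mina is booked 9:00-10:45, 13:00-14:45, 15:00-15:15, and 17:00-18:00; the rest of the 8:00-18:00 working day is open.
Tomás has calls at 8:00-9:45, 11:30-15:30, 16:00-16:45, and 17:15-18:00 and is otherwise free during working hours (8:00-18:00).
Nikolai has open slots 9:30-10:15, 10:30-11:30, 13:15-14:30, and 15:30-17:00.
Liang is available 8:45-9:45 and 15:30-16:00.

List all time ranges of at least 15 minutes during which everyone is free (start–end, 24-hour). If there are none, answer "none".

15:30–16:00

Mina free within 08:00–18:00: 08:00–09:00, 10:45–13:00, 14:45–15:00, 15:15–17:00.
Tomás free within 08:00–18:00: 09:45–11:30, 15:30–16:00, 16:45–17:15.
Mina ∩ Tomás: 10:45–11:30, 15:30–16:00, 16:45–17:00.
Mina ∩ Tomás ∩ Nikolai: 10:45–11:30, 15:30–16:00, 16:45–17:00.
Mina ∩ Tomás ∩ Nikolai ∩ Liang: 15:30–16:00.
Windows ≥ 15 min: 15:30–16:00.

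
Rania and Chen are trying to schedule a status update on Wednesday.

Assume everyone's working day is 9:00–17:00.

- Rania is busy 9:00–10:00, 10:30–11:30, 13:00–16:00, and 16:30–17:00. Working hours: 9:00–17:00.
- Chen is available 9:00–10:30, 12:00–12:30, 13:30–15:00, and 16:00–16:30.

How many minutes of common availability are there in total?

90 minutes

Rania free within 09:00–17:00: 10:00–10:30, 11:30–13:00, 16:00–16:30.
Rania ∩ Chen: 10:00–10:30, 12:00–12:30, 16:00–16:30.
Total common minutes: 30 + 30 + 30 = 90.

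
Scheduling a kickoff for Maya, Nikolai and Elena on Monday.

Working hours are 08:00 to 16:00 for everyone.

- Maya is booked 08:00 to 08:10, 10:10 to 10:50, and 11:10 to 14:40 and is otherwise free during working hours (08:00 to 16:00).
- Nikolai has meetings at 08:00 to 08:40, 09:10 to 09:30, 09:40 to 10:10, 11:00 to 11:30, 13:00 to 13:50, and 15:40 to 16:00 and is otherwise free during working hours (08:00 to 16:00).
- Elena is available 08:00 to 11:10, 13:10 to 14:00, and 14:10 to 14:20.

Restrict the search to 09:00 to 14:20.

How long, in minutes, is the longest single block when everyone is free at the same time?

10 minutes

Maya free within 08:00–16:00: 08:10–10:10, 10:50–11:10, 14:40–16:00.
Nikolai free within 08:00–16:00: 08:40–09:10, 09:30–09:40, 10:10–11:00, 11:30–13:00, 13:50–15:40.
Maya ∩ Nikolai: 08:40–09:10, 09:30–09:40, 10:50–11:00, 14:40–15:40.
Maya ∩ Nikolai ∩ Elena: 08:40–09:10, 09:30–09:40, 10:50–11:00.
Restricted to 09:00–14:20: 09:00–09:10, 09:30–09:40, 10:50–11:00.
Common window lengths: 10, 10, 10 min; longest is 10.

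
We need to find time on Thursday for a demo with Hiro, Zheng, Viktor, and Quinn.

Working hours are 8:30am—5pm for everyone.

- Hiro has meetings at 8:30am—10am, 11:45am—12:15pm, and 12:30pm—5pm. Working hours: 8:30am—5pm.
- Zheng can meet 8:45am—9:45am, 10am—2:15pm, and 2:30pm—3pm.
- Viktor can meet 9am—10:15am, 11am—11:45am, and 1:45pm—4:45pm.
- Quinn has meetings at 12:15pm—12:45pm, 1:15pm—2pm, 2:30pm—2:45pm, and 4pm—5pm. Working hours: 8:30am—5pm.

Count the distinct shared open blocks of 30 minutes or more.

1

Hiro free within 08:30–17:00: 10:00–11:45, 12:15–12:30.
Quinn free within 08:30–17:00: 08:30–12:15, 12:45–13:15, 14:00–14:30, 14:45–16:00.
Hiro ∩ Zheng: 10:00–11:45, 12:15–12:30.
Hiro ∩ Zheng ∩ Viktor: 10:00–10:15, 11:00–11:45.
Hiro ∩ Zheng ∩ Viktor ∩ Quinn: 10:00–10:15, 11:00–11:45.
Windows ≥ 30 min: 11:00–11:45.
That's 1 window.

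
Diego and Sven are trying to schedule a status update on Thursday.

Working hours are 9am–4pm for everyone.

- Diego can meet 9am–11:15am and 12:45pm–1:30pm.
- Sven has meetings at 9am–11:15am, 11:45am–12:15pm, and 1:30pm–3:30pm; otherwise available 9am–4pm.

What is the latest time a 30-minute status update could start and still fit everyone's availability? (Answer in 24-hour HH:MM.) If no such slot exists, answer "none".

Sven free within 09:00–16:00: 11:15–11:45, 12:15–13:30, 15:30–16:00.
Diego ∩ Sven: 12:45–13:30.
Windows ≥ 30 min: 12:45–13:30.
Latest start in the last window 12:45–13:30 is 13:30 − 30 min = 13:00.

13:00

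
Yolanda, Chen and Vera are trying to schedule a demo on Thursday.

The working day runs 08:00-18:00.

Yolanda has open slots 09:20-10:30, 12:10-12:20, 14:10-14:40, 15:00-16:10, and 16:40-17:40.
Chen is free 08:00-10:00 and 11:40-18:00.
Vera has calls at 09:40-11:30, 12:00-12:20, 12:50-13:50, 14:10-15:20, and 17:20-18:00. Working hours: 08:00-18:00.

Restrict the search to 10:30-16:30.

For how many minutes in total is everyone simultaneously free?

Vera free within 08:00–18:00: 08:00–09:40, 11:30–12:00, 12:20–12:50, 13:50–14:10, 15:20–17:20.
Yolanda ∩ Chen: 09:20–10:00, 12:10–12:20, 14:10–14:40, 15:00–16:10, 16:40–17:40.
Yolanda ∩ Chen ∩ Vera: 09:20–09:40, 15:20–16:10, 16:40–17:20.
Restricted to 10:30–16:30: 15:20–16:10.
Total common minutes: 50.

50 minutes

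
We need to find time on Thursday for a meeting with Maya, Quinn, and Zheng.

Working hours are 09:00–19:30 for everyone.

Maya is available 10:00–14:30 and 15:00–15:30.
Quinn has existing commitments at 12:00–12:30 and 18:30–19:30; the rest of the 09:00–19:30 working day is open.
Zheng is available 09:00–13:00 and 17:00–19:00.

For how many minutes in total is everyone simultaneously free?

Quinn free within 09:00–19:30: 09:00–12:00, 12:30–18:30.
Maya ∩ Quinn: 10:00–12:00, 12:30–14:30, 15:00–15:30.
Maya ∩ Quinn ∩ Zheng: 10:00–12:00, 12:30–13:00.
Total common minutes: 120 + 30 = 150.

150 minutes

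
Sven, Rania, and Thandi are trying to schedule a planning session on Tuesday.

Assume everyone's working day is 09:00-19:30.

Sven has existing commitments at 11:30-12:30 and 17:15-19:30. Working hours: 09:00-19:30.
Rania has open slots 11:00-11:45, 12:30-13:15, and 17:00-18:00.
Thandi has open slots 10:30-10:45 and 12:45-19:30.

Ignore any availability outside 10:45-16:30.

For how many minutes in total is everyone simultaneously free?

30 minutes

Sven free within 09:00–19:30: 09:00–11:30, 12:30–17:15.
Sven ∩ Rania: 11:00–11:30, 12:30–13:15, 17:00–17:15.
Sven ∩ Rania ∩ Thandi: 12:45–13:15, 17:00–17:15.
Restricted to 10:45–16:30: 12:45–13:15.
Total common minutes: 30.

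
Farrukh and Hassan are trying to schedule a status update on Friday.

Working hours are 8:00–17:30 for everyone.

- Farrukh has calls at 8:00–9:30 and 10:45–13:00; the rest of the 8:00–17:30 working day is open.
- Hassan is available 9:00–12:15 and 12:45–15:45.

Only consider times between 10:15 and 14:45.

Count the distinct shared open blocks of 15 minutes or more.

2

Farrukh free within 08:00–17:30: 09:30–10:45, 13:00–17:30.
Farrukh ∩ Hassan: 09:30–10:45, 13:00–15:45.
Restricted to 10:15–14:45: 10:15–10:45, 13:00–14:45.
Windows ≥ 15 min: 10:15–10:45, 13:00–14:45.
That's 2 windows.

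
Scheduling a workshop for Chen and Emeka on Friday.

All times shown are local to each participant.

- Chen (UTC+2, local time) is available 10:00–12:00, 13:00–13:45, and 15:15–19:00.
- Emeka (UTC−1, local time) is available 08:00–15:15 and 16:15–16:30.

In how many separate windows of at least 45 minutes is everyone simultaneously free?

3

Chen → UTC: 08:00–10:00, 11:00–11:45, 13:15–17:00.
Emeka → UTC: 09:00–16:15, 17:15–17:30.
Chen ∩ Emeka: 09:00–10:00, 11:00–11:45, 13:15–16:15.
Windows ≥ 45 min: 09:00–10:00, 11:00–11:45, 13:15–16:15.
That's 3 windows.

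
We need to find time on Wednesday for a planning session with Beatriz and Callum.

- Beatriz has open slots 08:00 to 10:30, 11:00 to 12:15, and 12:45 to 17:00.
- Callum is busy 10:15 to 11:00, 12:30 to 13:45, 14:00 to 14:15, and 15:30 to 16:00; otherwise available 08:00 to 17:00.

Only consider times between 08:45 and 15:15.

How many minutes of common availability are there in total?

240 minutes

Callum free within 08:00–17:00: 08:00–10:15, 11:00–12:30, 13:45–14:00, 14:15–15:30, 16:00–17:00.
Beatriz ∩ Callum: 08:00–10:15, 11:00–12:15, 13:45–14:00, 14:15–15:30, 16:00–17:00.
Restricted to 08:45–15:15: 08:45–10:15, 11:00–12:15, 13:45–14:00, 14:15–15:15.
Total common minutes: 90 + 75 + 15 + 60 = 240.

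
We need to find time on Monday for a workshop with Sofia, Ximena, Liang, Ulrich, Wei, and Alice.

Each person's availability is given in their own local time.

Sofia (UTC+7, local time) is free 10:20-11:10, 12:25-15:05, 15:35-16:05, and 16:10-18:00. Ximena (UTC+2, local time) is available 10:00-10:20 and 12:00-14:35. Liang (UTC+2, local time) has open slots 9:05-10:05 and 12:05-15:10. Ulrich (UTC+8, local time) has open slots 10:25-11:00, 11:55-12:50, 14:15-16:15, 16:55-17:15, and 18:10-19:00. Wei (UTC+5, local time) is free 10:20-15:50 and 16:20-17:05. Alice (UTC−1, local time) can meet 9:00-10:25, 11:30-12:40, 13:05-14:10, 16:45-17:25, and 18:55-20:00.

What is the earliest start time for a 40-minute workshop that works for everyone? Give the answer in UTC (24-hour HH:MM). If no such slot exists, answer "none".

Sofia → UTC: 03:20–04:10, 05:25–08:05, 08:35–09:05, 09:10–11:00.
Ximena → UTC: 08:00–08:20, 10:00–12:35.
Liang → UTC: 07:05–08:05, 10:05–13:10.
Ulrich → UTC: 02:25–03:00, 03:55–04:50, 06:15–08:15, 08:55–09:15, 10:10–11:00.
Wei → UTC: 05:20–10:50, 11:20–12:05.
Alice → UTC: 10:00–11:25, 12:30–13:40, 14:05–15:10, 17:45–18:25, 19:55–21:00.
Sofia ∩ Ximena: 08:00–08:05, 10:00–11:00.
Sofia ∩ Ximena ∩ Liang: 08:00–08:05, 10:05–11:00.
Sofia ∩ Ximena ∩ Liang ∩ Ulrich: 08:00–08:05, 10:10–11:00.
Sofia ∩ Ximena ∩ Liang ∩ Ulrich ∩ Wei: 08:00–08:05, 10:10–10:50.
Sofia ∩ Ximena ∩ Liang ∩ Ulrich ∩ Wei ∩ Alice: 10:10–10:50.
Windows ≥ 40 min: 10:10–10:50.
Earliest such window starts at 10:10.

10:10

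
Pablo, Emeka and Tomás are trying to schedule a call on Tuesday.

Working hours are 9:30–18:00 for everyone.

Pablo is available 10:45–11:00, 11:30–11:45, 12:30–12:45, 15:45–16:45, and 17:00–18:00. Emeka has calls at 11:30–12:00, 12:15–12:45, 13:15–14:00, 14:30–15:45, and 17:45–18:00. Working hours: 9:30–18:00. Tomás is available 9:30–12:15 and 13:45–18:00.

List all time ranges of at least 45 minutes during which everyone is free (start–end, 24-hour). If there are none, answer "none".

Emeka free within 09:30–18:00: 09:30–11:30, 12:00–12:15, 12:45–13:15, 14:00–14:30, 15:45–17:45.
Pablo ∩ Emeka: 10:45–11:00, 15:45–16:45, 17:00–17:45.
Pablo ∩ Emeka ∩ Tomás: 10:45–11:00, 15:45–16:45, 17:00–17:45.
Windows ≥ 45 min: 15:45–16:45, 17:00–17:45.

15:45–16:45, 17:00–17:45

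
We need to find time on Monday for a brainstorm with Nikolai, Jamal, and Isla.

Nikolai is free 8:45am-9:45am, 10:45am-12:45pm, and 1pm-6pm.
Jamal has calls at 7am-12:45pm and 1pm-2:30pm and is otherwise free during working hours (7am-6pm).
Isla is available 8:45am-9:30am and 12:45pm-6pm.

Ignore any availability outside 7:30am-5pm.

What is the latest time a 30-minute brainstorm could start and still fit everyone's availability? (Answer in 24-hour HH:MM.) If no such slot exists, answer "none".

Jamal free within 07:00–18:00: 12:45–13:00, 14:30–18:00.
Nikolai ∩ Jamal: 14:30–18:00.
Nikolai ∩ Jamal ∩ Isla: 14:30–18:00.
Restricted to 07:30–17:00: 14:30–17:00.
Windows ≥ 30 min: 14:30–17:00.
Latest start in the last window 14:30–17:00 is 17:00 − 30 min = 16:30.

16:30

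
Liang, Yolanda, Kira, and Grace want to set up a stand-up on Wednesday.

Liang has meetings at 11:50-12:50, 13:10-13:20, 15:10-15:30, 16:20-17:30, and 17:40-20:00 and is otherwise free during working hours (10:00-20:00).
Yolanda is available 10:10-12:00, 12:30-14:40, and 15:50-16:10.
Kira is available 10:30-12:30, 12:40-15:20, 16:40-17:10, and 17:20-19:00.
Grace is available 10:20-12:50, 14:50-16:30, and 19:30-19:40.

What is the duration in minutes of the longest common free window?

80 minutes

Liang free within 10:00–20:00: 10:00–11:50, 12:50–13:10, 13:20–15:10, 15:30–16:20, 17:30–17:40.
Liang ∩ Yolanda: 10:10–11:50, 12:50–13:10, 13:20–14:40, 15:50–16:10.
Liang ∩ Yolanda ∩ Kira: 10:30–11:50, 12:50–13:10, 13:20–14:40.
Liang ∩ Yolanda ∩ Kira ∩ Grace: 10:30–11:50.
Single common window of 80 minutes.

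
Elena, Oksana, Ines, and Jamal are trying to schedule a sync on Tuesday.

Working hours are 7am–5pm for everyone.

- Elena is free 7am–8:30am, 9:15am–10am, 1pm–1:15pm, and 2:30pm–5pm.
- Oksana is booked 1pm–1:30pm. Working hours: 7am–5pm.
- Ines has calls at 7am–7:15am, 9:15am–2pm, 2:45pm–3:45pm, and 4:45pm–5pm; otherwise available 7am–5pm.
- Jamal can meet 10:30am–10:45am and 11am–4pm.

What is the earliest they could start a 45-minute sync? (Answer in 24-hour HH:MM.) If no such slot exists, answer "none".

none

Oksana free within 07:00–17:00: 07:00–13:00, 13:30–17:00.
Ines free within 07:00–17:00: 07:15–09:15, 14:00–14:45, 15:45–16:45.
Elena ∩ Oksana: 07:00–08:30, 09:15–10:00, 14:30–17:00.
Elena ∩ Oksana ∩ Ines: 07:15–08:30, 14:30–14:45, 15:45–16:45.
Elena ∩ Oksana ∩ Ines ∩ Jamal: 14:30–14:45, 15:45–16:00.
Windows ≥ 45 min: (none).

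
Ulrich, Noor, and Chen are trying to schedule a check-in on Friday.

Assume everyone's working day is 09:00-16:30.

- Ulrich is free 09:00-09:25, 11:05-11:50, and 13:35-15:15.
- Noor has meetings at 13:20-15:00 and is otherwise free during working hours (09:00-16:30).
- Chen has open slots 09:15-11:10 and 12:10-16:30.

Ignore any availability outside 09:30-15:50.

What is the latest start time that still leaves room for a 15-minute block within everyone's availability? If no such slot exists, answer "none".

15:00

Noor free within 09:00–16:30: 09:00–13:20, 15:00–16:30.
Ulrich ∩ Noor: 09:00–09:25, 11:05–11:50, 15:00–15:15.
Ulrich ∩ Noor ∩ Chen: 09:15–09:25, 11:05–11:10, 15:00–15:15.
Restricted to 09:30–15:50: 11:05–11:10, 15:00–15:15.
Windows ≥ 15 min: 15:00–15:15.
Latest start in the last window 15:00–15:15 is 15:15 − 15 min = 15:00.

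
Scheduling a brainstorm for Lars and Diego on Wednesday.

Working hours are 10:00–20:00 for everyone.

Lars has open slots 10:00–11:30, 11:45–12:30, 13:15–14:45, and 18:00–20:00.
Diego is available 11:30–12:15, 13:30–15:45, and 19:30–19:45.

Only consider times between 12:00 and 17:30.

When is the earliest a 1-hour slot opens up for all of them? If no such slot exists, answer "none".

13:30

Lars ∩ Diego: 11:45–12:15, 13:30–14:45, 19:30–19:45.
Restricted to 12:00–17:30: 12:00–12:15, 13:30–14:45.
Windows ≥ 60 min: 13:30–14:45.
Earliest such window starts at 13:30.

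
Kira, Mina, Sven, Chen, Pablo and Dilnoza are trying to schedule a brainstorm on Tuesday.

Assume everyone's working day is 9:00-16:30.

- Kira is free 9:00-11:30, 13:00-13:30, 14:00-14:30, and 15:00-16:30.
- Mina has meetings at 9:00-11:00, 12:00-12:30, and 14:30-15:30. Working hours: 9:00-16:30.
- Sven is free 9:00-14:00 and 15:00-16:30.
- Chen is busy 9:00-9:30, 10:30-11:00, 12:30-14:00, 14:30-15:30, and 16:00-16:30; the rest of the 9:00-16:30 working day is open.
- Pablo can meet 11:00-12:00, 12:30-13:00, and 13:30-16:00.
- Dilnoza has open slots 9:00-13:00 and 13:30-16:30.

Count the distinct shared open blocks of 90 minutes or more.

Mina free within 09:00–16:30: 11:00–12:00, 12:30–14:30, 15:30–16:30.
Chen free within 09:00–16:30: 09:30–10:30, 11:00–12:30, 14:00–14:30, 15:30–16:00.
Kira ∩ Mina: 11:00–11:30, 13:00–13:30, 14:00–14:30, 15:30–16:30.
Kira ∩ Mina ∩ Sven: 11:00–11:30, 13:00–13:30, 15:30–16:30.
Kira ∩ Mina ∩ Sven ∩ Chen: 11:00–11:30, 15:30–16:00.
Kira ∩ Mina ∩ Sven ∩ Chen ∩ Pablo: 11:00–11:30, 15:30–16:00.
Kira ∩ Mina ∩ Sven ∩ Chen ∩ Pablo ∩ Dilnoza: 11:00–11:30, 15:30–16:00.
Windows ≥ 90 min: (none).
That's 0 windows.

0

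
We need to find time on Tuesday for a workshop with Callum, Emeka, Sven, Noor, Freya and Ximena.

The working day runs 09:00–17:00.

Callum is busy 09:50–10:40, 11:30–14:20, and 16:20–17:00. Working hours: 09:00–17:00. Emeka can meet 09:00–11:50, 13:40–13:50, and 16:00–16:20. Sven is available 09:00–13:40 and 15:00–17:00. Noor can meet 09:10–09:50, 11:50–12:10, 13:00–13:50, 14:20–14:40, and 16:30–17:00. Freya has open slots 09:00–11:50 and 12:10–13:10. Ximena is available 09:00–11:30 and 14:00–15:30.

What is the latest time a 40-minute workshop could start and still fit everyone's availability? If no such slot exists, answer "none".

Callum free within 09:00–17:00: 09:00–09:50, 10:40–11:30, 14:20–16:20.
Callum ∩ Emeka: 09:00–09:50, 10:40–11:30, 16:00–16:20.
Callum ∩ Emeka ∩ Sven: 09:00–09:50, 10:40–11:30, 16:00–16:20.
Callum ∩ Emeka ∩ Sven ∩ Noor: 09:10–09:50.
Callum ∩ Emeka ∩ Sven ∩ Noor ∩ Freya: 09:10–09:50.
Callum ∩ Emeka ∩ Sven ∩ Noor ∩ Freya ∩ Ximena: 09:10–09:50.
Windows ≥ 40 min: 09:10–09:50.
Latest start in the last window 09:10–09:50 is 09:50 − 40 min = 09:10.

09:10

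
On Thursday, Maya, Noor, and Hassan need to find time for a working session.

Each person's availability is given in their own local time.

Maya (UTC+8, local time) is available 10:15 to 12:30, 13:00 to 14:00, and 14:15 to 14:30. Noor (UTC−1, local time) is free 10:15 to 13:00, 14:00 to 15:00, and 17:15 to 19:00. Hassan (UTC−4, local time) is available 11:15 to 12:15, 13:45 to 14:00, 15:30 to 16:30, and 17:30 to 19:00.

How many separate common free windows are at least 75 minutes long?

0

Maya → UTC: 02:15–04:30, 05:00–06:00, 06:15–06:30.
Noor → UTC: 11:15–14:00, 15:00–16:00, 18:15–20:00.
Hassan → UTC: 15:15–16:15, 17:45–18:00, 19:30–20:30, 21:30–23:00.
Maya ∩ Noor: (none).
Maya ∩ Noor ∩ Hassan: (none).
Windows ≥ 75 min: (none).
That's 0 windows.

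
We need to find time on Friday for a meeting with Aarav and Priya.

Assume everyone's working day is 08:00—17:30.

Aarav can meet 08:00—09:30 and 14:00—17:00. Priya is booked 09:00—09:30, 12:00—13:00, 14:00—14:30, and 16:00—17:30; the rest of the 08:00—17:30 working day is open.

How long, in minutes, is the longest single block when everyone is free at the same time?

90 minutes

Priya free within 08:00–17:30: 08:00–09:00, 09:30–12:00, 13:00–14:00, 14:30–16:00.
Aarav ∩ Priya: 08:00–09:00, 14:30–16:00.
Common window lengths: 60, 90 min; longest is 90.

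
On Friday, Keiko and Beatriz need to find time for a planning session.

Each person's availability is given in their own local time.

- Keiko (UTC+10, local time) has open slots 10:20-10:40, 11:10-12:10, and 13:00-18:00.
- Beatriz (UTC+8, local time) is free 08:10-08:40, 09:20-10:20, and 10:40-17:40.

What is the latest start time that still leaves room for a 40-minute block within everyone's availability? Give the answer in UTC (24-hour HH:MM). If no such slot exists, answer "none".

Keiko → UTC: 00:20–00:40, 01:10–02:10, 03:00–08:00.
Beatriz → UTC: 00:10–00:40, 01:20–02:20, 02:40–09:40.
Keiko ∩ Beatriz: 00:20–00:40, 01:20–02:10, 03:00–08:00.
Windows ≥ 40 min: 01:20–02:10, 03:00–08:00.
Latest start in the last window 03:00–08:00 is 08:00 − 40 min = 07:20.

07:20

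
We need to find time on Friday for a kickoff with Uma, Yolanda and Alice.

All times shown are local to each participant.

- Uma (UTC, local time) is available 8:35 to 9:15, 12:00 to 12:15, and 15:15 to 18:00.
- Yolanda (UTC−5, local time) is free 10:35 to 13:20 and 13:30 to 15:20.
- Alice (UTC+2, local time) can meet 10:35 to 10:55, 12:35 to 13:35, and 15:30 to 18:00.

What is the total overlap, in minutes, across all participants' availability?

Uma → UTC: 08:35–09:15, 12:00–12:15, 15:15–18:00.
Yolanda → UTC: 15:35–18:20, 18:30–20:20.
Alice → UTC: 08:35–08:55, 10:35–11:35, 13:30–16:00.
Uma ∩ Yolanda: 15:35–18:00.
Uma ∩ Yolanda ∩ Alice: 15:35–16:00.
Total common minutes: 25.

25 minutes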